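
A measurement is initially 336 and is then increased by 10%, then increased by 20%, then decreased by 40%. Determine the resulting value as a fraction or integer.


Start: 336
Step 1: increase by 10% => multiply by 110/100
  336 * 110/100 = 1848/5
Step 2: increase by 20% => multiply by 120/100
  1848/5 * 120/100 = 11088/25
Step 3: decrease by 40% => multiply by 60/100
  11088/25 * 60/100 = 33264/125
Final value = 33264/125

33264/125


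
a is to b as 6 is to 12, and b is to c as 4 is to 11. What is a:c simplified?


Given a:b = 6:12 and b:c = 4:11
Make b consistent. Multiply first ratio by 4: a:b = 24:48
Multiply second ratio by 12: b:c = 48:132
Now b = 48 in both, so a:b:c = 24:48:132
Therefore a:c = 24:132
Simplify by GCD: a:c = 2:11

2:11


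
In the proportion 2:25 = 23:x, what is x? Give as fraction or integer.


Setting up: 2/25 = 23/x
Cross multiply: 2 * x = 25 * 23
2x = 575
x = 575/2
x = 575/2

575/2


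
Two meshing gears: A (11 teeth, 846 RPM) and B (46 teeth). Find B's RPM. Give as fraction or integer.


Gear ratio: teeth_A * RPM_A = teeth_B * RPM_B
11 * 846 = 46 * RPM_B
9306 = 46 * RPM_B
RPM_B = 9306 / 46
RPM_B = 4653/23

4653/23


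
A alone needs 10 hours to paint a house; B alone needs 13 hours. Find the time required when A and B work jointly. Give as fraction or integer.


Rate of A = 1/10 job per hour
Rate of B = 1/13 job per hour
Combined rate = 1/10 + 1/13
Find common denominator: (13 + 10)/(10*13) = 23/130
Combined rate = 23/130 job per hour
Time together = 1 / (23/130) = 130/23 hours

130/23


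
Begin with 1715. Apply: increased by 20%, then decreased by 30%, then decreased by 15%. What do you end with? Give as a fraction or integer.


Start: 1715
Step 1: increase by 20% => multiply by 120/100
  1715 * 120/100 = 2058
Step 2: decrease by 30% => multiply by 70/100
  2058 * 70/100 = 7203/5
Step 3: decrease by 15% => multiply by 85/100
  7203/5 * 85/100 = 122451/100
Final value = 122451/100

122451/100


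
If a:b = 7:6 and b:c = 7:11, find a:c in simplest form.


Given a:b = 7:6 and b:c = 7:11
Make b consistent. Multiply first ratio by 7: a:b = 49:42
Multiply second ratio by 6: b:c = 42:66
Now b = 42 in both, so a:b:c = 49:42:66
Therefore a:c = 49:66
Simplify by GCD: a:c = 49:66

49:66


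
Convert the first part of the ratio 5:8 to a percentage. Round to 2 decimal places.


Total parts = 5 + 8 = 13
First part fraction = 5/13
Percentage = (5/13) * 100
= 0.384615 * 100
= 38.46%

38.46


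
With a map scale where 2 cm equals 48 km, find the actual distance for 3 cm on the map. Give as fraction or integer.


Map scale: 2 cm = 48 km
Measured distance on map = 3 cm
Set up proportion: 3 * 48 / 2
= 144 / 2
= 72 km

72


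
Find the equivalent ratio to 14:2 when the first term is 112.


Original ratio: 14:2
First term target: 112
Scale factor = 112 / 14 = 8
Multiply second term: 2 * 8 = 16
Equivalent ratio = 112:16

112:16


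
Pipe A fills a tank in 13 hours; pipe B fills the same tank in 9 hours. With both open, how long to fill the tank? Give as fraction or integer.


Rate of A = 1/13 job per hour
Rate of B = 1/9 job per hour
Combined rate = 1/13 + 1/9
Find common denominator: (9 + 13)/(13*9) = 22/117
Combined rate = 22/117 job per hour
Time together = 1 / (22/117) = 117/22 hours

117/22


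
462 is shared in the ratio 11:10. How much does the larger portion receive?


Total parts = 11 + 10 = 21
Value per part = 462 / 21 = 22
First share = 11 * 22 = 242
Second share = 10 * 22 = 220
Larger share = 242

242


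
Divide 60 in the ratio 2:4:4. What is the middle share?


Ratio = 2:4:4
Total parts = 2 + 4 + 4 = 10
Value per part = 60 / 10 = 6
First share = 2 * 6 = 12
Middle share = 4 * 6 = 24
Third share = 4 * 6 = 24

24


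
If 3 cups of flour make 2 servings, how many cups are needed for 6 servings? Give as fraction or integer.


Original: 3 cups for 2 servings
Target servings = 6
Scaling factor = 6/2
New amount = 3 * 6/2
= 18/2
= 9 cups

9


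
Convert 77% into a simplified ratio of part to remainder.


Part = 77%, Remainder = 23%
Ratio = 77:23
GCD(77, 23) = 1
Simplify: 77:23 = 77:23

77:23


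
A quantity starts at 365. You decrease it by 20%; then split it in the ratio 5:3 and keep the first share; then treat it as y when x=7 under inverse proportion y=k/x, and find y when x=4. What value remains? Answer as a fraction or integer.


Start with 365.
Step 1: Decrease by 20%: 365 * 80/100 = 292
Step 2: Split 5:3, first share = 292 * 5/8 = 365/2
Step 3: Inverse prop: k = (365/2)*7; new y = k/4 = 365/2*7/4 = 2555/8
Final result = 2555/8

2555/8


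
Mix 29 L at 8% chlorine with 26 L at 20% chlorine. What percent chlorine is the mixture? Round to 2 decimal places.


Solute in mixture 1 = 8% of 29 L = 29*8/100 = 58/25 L
Solute in mixture 2 = 20% of 26 L = 26*20/100 = 26/5 L
Total solute = 58/25 + 26/5 = 188/25 L
Total volume = 29 + 26 = 55 L
Final concentration = 188/25/55 * 100 = 13.67%

13.67


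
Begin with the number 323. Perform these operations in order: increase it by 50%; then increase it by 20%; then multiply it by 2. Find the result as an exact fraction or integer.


Start with 323.
Step 1: Increase by 50%: 323 * 150/100 = 969/2
Step 2: Increase by 20%: 969/2 * 120/100 = 2907/5
Step 3: Multiply by 2: 2907/5 * 2 = 5814/5
Final result = 5814/5

5814/5


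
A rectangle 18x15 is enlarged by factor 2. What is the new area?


Original dimensions: 18 x 15
Enlargement factor = 2
New width = 18 * 2 = 36
New height = 15 * 2 = 30
New area = 36 * 30 = 1080

1080


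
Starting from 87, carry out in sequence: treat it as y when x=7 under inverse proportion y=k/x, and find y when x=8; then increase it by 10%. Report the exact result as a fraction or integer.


Start with 87.
Step 1: Inverse prop: k = (87)*7; new y = k/8 = 87*7/8 = 609/8
Step 2: Increase by 10%: 609/8 * 110/100 = 6699/80
Final result = 6699/80

6699/80


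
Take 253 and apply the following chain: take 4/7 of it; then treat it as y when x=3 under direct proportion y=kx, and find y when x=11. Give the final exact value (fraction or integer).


Start with 253.
Step 1: Take 4/7: 253 * 4/7 = 1012/7
Step 2: Direct prop: k = (1012/7)/3; new y = k*11 = 1012/7*11/3 = 11132/21
Final result = 11132/21

11132/21


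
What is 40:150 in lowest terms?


Find GCD(40, 150)
GCD = 10
Divide both by 10: 40/10 = 4, 150/10 = 15
Simplified ratio = 4:15

4:15


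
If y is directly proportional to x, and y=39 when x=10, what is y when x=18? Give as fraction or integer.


Direct proportion: y = kx
Find k: k = 39/10 = 39/10
Compute y at x=18: y = 39/10 * 18
y = 351/5

351/5


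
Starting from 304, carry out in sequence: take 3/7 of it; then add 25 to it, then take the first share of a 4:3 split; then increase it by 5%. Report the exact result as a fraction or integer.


Start with 304.
Step 1: Take 3/7: 304 * 3/7 = 912/7
Step 2: Add 25: 912/7+25=1087/7; split 4:3 first = 1087/7*4/7 = 4348/49
Step 3: Increase by 5%: 4348/49 * 105/100 = 3261/35
Final result = 3261/35

3261/35


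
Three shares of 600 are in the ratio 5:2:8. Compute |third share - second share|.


Total parts = 5 + 2 + 8 = 15
Value per part = 600 / 15 = 40
Shares: 5*40=200, 2*40=80, 8*40=320
Third share = 320, second share = 80
Difference = |320 - 80| = 240

240


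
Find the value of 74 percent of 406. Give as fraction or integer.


Compute 74% of 406
Convert percentage: 74% = 74/100
Multiply: 406 * 74/100
= 30044/100
= 7511/25

7511/25


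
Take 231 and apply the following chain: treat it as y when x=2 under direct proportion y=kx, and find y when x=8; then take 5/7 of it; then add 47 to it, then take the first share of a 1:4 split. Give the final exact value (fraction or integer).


Start with 231.
Step 1: Direct prop: k = (231)/2; new y = k*8 = 231*8/2 = 924
Step 2: Take 5/7: 924 * 5/7 = 660
Step 3: Add 47: 660+47=707; split 1:4 first = 707*1/5 = 707/5
Final result = 707/5

707/5


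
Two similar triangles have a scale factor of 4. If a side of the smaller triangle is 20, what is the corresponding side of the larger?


Similar triangles have proportional sides
Scale factor = 4
Smaller side = 20
Corresponding larger side = 20 * 4
= 80

80


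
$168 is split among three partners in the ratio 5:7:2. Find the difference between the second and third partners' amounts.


Total parts = 5 + 7 + 2 = 14
Value per part = 168 / 14 = 12
Shares: 5*12=60, 7*12=84, 2*12=24
Second share = 84, third share = 24
Difference = |84 - 24| = 60

60


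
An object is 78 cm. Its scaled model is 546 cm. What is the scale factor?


Original length = 78 cm
Scaled length = 546 cm
Scale factor = 546 / 78
= 7

7


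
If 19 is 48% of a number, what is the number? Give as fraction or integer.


Given: 19 is 48% of the whole
Set up: 19 = 48/100 * whole
whole = 19 * 100 / 48
whole = 1900 / 48
whole = 475/12

475/12


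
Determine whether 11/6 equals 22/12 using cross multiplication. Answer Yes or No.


Cross multiply to check 11/6 = 22/12
Left cross product: 11 * 12 = 132
Right cross product: 6 * 22 = 132
132 = 132
Equal, so proportions match => Yes

Yes


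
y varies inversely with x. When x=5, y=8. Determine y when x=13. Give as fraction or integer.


Inverse proportion: y = k/x
Find k: k = 5 * 8 = 40
Compute y at x=13: y = 40/13
y = 40/13

40/13


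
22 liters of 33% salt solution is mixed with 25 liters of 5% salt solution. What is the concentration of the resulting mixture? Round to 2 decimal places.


Solute in mixture 1 = 33% of 22 L = 22*33/100 = 363/50 L
Solute in mixture 2 = 5% of 25 L = 25*5/100 = 5/4 L
Total solute = 363/50 + 5/4 = 851/100 L
Total volume = 22 + 25 = 47 L
Final concentration = 851/100/47 * 100 = 18.11%

18.11


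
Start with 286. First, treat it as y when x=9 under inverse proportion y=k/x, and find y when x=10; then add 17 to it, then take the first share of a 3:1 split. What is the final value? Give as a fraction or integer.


Start with 286.
Step 1: Inverse prop: k = (286)*9; new y = k/10 = 286*9/10 = 1287/5
Step 2: Add 17: 1287/5+17=1372/5; split 3:1 first = 1372/5*3/4 = 1029/5
Final result = 1029/5

1029/5


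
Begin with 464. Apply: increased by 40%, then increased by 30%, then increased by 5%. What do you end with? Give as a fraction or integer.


Start: 464
Step 1: increase by 40% => multiply by 140/100
  464 * 140/100 = 3248/5
Step 2: increase by 30% => multiply by 130/100
  3248/5 * 130/100 = 21112/25
Step 3: increase by 5% => multiply by 105/100
  21112/25 * 105/100 = 110838/125
Final value = 110838/125

110838/125


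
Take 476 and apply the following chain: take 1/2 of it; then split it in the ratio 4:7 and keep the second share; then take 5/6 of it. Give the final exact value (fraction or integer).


Start with 476.
Step 1: Take 1/2: 476 * 1/2 = 238
Step 2: Split 4:7, second share = 238 * 7/11 = 1666/11
Step 3: Take 5/6: 1666/11 * 5/6 = 4165/33
Final result = 4165/33

4165/33


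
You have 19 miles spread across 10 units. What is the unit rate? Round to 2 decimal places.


Total miles = 19
Number of units = 10
Unit rate = 19 / 10
= 1.90 miles per unit

1.90


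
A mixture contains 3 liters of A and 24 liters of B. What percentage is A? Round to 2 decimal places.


Volume of A = 3 L
Volume of B = 24 L
Total volume = 3 + 24 = 27 L
Percentage of A = (3/27) * 100
= 11.11%

11.11


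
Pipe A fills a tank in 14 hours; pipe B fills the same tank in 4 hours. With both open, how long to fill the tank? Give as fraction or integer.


Rate of A = 1/14 job per hour
Rate of B = 1/4 job per hour
Combined rate = 1/14 + 1/4
Find common denominator: (4 + 14)/(14*4) = 18/56
Combined rate = 9/28 job per hour
Time together = 1 / (9/28) = 28/9 hours

28/9


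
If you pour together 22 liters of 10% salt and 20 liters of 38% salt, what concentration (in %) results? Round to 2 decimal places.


Solute in mixture 1 = 10% of 22 L = 22*10/100 = 11/5 L
Solute in mixture 2 = 38% of 20 L = 20*38/100 = 38/5 L
Total solute = 11/5 + 38/5 = 49/5 L
Total volume = 22 + 20 = 42 L
Final concentration = 49/5/42 * 100 = 23.33%

23.33


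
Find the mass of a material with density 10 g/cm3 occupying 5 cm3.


Using mass = density * volume
Density = 10 g/cm3
Volume = 5 cm3
Mass = 10 * 5
= 50 g

50


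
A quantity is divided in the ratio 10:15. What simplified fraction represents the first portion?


Total parts = 10 + 15 = 25
First part fraction = 10/25
Simplify: 10/25 = 2/5

2/5


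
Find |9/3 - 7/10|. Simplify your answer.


Simplify: 9/3 = 3 and 7/10 = 7/10
Find common denominator: LCD = 10
Convert: 30/10 and 7/10
Difference = |30 - 7|/10 = 23/10
Simplified = 23/10

23/10


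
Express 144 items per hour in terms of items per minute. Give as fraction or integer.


Converting from per hour to per minute
Rate = 144 items per hour
Divide by 60: 144/60
= 12/5 items per minute

12/5


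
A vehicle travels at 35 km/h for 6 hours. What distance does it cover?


Using distance = speed * time
Speed = 35 km/h
Time = 6 hours
Distance = 35 * 6
= 210 km

210


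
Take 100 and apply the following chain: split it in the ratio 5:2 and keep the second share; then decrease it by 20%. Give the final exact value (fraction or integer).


Start with 100.
Step 1: Split 5:2, second share = 100 * 2/7 = 200/7
Step 2: Decrease by 20%: 200/7 * 80/100 = 160/7
Final result = 160/7

160/7


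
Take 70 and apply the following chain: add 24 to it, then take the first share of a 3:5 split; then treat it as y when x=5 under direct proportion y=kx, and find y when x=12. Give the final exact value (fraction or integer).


Start with 70.
Step 1: Add 24: 70+24=94; split 3:5 first = 94*3/8 = 141/4
Step 2: Direct prop: k = (141/4)/5; new y = k*12 = 141/4*12/5 = 423/5
Final result = 423/5

423/5


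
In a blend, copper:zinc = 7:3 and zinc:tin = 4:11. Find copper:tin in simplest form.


Given a:b = 7:3 and b:c = 4:11
Make b consistent. Multiply first ratio by 4: a:b = 28:12
Multiply second ratio by 3: b:c = 12:33
Now b = 12 in both, so a:b:c = 28:12:33
Therefore a:c = 28:33
Simplify by GCD: a:c = 28:33

28:33


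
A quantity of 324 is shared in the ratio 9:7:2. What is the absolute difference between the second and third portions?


Total parts = 9 + 7 + 2 = 18
Value per part = 324 / 18 = 18
Shares: 9*18=162, 7*18=126, 2*18=36
Second share = 126, third share = 36
Difference = |126 - 36| = 90

90


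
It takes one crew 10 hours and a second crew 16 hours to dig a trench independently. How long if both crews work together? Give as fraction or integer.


Rate of A = 1/10 job per hour
Rate of B = 1/16 job per hour
Combined rate = 1/10 + 1/16
Find common denominator: (16 + 10)/(10*16) = 26/160
Combined rate = 13/80 job per hour
Time together = 1 / (13/80) = 80/13 hours

80/13


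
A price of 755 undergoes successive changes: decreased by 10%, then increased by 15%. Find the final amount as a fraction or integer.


Start: 755
Step 1: decrease by 10% => multiply by 90/100
  755 * 90/100 = 1359/2
Step 2: increase by 15% => multiply by 115/100
  1359/2 * 115/100 = 31257/40
Final value = 31257/40

31257/40


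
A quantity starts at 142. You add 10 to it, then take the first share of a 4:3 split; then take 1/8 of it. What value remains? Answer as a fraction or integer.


Start with 142.
Step 1: Add 10: 142+10=152; split 4:3 first = 152*4/7 = 608/7
Step 2: Take 1/8: 608/7 * 1/8 = 76/7
Final result = 76/7

76/7


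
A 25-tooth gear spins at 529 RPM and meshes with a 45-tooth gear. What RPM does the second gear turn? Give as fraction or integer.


Gear ratio: teeth_A * RPM_A = teeth_B * RPM_B
25 * 529 = 45 * RPM_B
13225 = 45 * RPM_B
RPM_B = 13225 / 45
RPM_B = 2645/9

2645/9


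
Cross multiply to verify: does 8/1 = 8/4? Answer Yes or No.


Cross multiply to check 8/1 = 8/4
Left cross product: 8 * 4 = 32
Right cross product: 1 * 8 = 8
32 != 8
Not equal, so proportions differ => No

No


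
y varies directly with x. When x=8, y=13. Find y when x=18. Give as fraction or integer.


Direct proportion: y = kx
Find k: k = 13/8 = 13/8
Compute y at x=18: y = 13/8 * 18
y = 117/4

117/4


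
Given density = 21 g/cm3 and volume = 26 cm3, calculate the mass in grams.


Using mass = density * volume
Density = 21 g/cm3
Volume = 26 cm3
Mass = 21 * 26
= 546 g

546


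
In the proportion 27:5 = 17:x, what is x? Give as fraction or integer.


Setting up: 27/5 = 17/x
Cross multiply: 27 * x = 5 * 17
27x = 85
x = 85/27
x = 85/27

85/27


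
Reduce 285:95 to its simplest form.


Find GCD(285, 95)
GCD = 95
Divide both by 95: 285/95 = 3, 95/95 = 1
Simplified ratio = 3:1

3:1


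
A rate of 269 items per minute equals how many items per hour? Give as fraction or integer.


Converting from per minute to per hour
Rate = 269 items per minute
Multiply by 60: 269 * 60
= 16140 items per hour

16140


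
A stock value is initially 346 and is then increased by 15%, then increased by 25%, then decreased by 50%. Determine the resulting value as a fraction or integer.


Start: 346
Step 1: increase by 15% => multiply by 115/100
  346 * 115/100 = 3979/10
Step 2: increase by 25% => multiply by 125/100
  3979/10 * 125/100 = 3979/8
Step 3: decrease by 50% => multiply by 50/100
  3979/8 * 50/100 = 3979/16
Final value = 3979/16

3979/16


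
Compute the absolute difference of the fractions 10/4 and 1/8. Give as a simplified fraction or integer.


Simplify: 10/4 = 5/2 and 1/8 = 1/8
Find common denominator: LCD = 8
Convert: 20/8 and 1/8
Difference = |20 - 1|/8 = 19/8
Simplified = 19/8

19/8


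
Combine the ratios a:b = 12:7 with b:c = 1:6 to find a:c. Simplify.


Given a:b = 12:7 and b:c = 1:6
Make b consistent. Multiply first ratio by 1: a:b = 12:7
Multiply second ratio by 7: b:c = 7:42
Now b = 7 in both, so a:b:c = 12:7:42
Therefore a:c = 12:42
Simplify by GCD: a:c = 2:7

2:7


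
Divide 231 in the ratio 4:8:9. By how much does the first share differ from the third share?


Total parts = 4 + 8 + 9 = 21
Value per part = 231 / 21 = 11
Shares: 4*11=44, 8*11=88, 9*11=99
First share = 44, third share = 99
Difference = |44 - 99| = 55

55


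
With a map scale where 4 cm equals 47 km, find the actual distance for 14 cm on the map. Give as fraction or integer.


Map scale: 4 cm = 47 km
Measured distance on map = 14 cm
Set up proportion: 14 * 47 / 4
= 658 / 4
= 329/2 km

329/2


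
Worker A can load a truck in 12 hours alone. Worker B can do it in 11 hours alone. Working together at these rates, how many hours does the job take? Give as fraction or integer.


Rate of A = 1/12 job per hour
Rate of B = 1/11 job per hour
Combined rate = 1/12 + 1/11
Find common denominator: (11 + 12)/(12*11) = 23/132
Combined rate = 23/132 job per hour
Time together = 1 / (23/132) = 132/23 hours

132/23


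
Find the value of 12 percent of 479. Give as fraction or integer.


Compute 12% of 479
Convert percentage: 12% = 12/100
Multiply: 479 * 12/100
= 5748/100
= 1437/25

1437/25


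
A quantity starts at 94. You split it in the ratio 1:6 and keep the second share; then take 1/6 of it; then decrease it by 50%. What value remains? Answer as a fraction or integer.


Start with 94.
Step 1: Split 1:6, second share = 94 * 6/7 = 564/7
Step 2: Take 1/6: 564/7 * 1/6 = 94/7
Step 3: Decrease by 50%: 94/7 * 50/100 = 47/7
Final result = 47/7

47/7


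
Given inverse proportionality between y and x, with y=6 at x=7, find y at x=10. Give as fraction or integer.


Inverse proportion: y = k/x
Find k: k = 7 * 6 = 42
Compute y at x=10: y = 42/10
y = 21/5

21/5


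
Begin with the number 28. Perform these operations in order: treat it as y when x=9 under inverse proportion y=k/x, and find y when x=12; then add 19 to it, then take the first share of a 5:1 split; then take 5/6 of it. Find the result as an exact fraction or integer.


Start with 28.
Step 1: Inverse prop: k = (28)*9; new y = k/12 = 28*9/12 = 21
Step 2: Add 19: 21+19=40; split 5:1 first = 40*5/6 = 100/3
Step 3: Take 5/6: 100/3 * 5/6 = 250/9
Final result = 250/9

250/9


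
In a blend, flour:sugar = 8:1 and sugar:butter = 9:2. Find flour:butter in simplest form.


Given a:b = 8:1 and b:c = 9:2
Make b consistent. Multiply first ratio by 9: a:b = 72:9
Multiply second ratio by 1: b:c = 9:2
Now b = 9 in both, so a:b:c = 72:9:2
Therefore a:c = 72:2
Simplify by GCD: a:c = 36:1

36:1


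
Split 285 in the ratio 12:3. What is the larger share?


Total parts = 12 + 3 = 15
Value per part = 285 / 15 = 19
First share = 12 * 19 = 228
Second share = 3 * 19 = 57
Larger share = 228

228


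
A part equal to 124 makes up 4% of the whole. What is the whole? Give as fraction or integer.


Given: 124 is 4% of the whole
Set up: 124 = 4/100 * whole
whole = 124 * 100 / 4
whole = 12400 / 4
whole = 3100

3100


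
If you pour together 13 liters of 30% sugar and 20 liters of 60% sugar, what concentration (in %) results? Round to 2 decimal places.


Solute in mixture 1 = 30% of 13 L = 13*30/100 = 39/10 L
Solute in mixture 2 = 60% of 20 L = 20*60/100 = 12 L
Total solute = 39/10 + 12 = 159/10 L
Total volume = 13 + 20 = 33 L
Final concentration = 159/10/33 * 100 = 48.18%

48.18


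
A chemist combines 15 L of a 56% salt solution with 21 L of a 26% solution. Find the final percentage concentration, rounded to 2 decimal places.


Solute in mixture 1 = 56% of 15 L = 15*56/100 = 42/5 L
Solute in mixture 2 = 26% of 21 L = 21*26/100 = 273/50 L
Total solute = 42/5 + 273/50 = 693/50 L
Total volume = 15 + 21 = 36 L
Final concentration = 693/50/36 * 100 = 38.50%

38.50


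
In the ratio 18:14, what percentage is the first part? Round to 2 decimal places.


Total parts = 18 + 14 = 32
First part fraction = 18/32
Percentage = (18/32) * 100
= 0.5625 * 100
= 56.25%

56.25


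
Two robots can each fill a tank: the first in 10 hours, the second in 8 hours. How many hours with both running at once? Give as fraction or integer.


Rate of A = 1/10 job per hour
Rate of B = 1/8 job per hour
Combined rate = 1/10 + 1/8
Find common denominator: (8 + 10)/(10*8) = 18/80
Combined rate = 9/40 job per hour
Time together = 1 / (9/40) = 40/9 hours

40/9


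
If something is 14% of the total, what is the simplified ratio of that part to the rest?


Part = 14%, Remainder = 86%
Ratio = 14:86
GCD(14, 86) = 2
Simplify: 7:43 = 7:43

7:43


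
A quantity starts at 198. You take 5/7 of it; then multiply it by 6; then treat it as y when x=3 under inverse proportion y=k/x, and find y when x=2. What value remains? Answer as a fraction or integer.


Start with 198.
Step 1: Take 5/7: 198 * 5/7 = 990/7
Step 2: Multiply by 6: 990/7 * 6 = 5940/7
Step 3: Inverse prop: k = (5940/7)*3; new y = k/2 = 5940/7*3/2 = 8910/7
Final result = 8910/7

8910/7


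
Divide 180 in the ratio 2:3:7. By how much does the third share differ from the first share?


Total parts = 2 + 3 + 7 = 12
Value per part = 180 / 12 = 15
Shares: 2*15=30, 3*15=45, 7*15=105
Third share = 105, first share = 30
Difference = |105 - 30| = 75

75


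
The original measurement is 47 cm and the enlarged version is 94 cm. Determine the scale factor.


Original length = 47 cm
Scaled length = 94 cm
Scale factor = 94 / 47
= 2

2


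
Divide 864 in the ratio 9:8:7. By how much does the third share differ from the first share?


Total parts = 9 + 8 + 7 = 24
Value per part = 864 / 24 = 36
Shares: 9*36=324, 8*36=288, 7*36=252
Third share = 252, first share = 324
Difference = |252 - 324| = 72

72


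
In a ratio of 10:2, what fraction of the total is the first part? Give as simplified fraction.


Total parts = 10 + 2 = 12
First part fraction = 10/12
Simplify: 10/12 = 5/6

5/6


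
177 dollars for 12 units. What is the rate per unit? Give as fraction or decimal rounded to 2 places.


Total dollars = 177
Number of units = 12
Unit rate = 177 / 12
= 14.75 dollars per unit

14.75


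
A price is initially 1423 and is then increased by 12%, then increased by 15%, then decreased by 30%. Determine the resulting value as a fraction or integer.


Start: 1423
Step 1: increase by 12% => multiply by 112/100
  1423 * 112/100 = 39844/25
Step 2: increase by 15% => multiply by 115/100
  39844/25 * 115/100 = 229103/125
Step 3: decrease by 30% => multiply by 70/100
  229103/125 * 70/100 = 1603721/1250
Final value = 1603721/1250

1603721/1250


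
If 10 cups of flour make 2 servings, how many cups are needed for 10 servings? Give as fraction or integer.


Original: 10 cups for 2 servings
Target servings = 10
Scaling factor = 10/2
New amount = 10 * 10/2
= 100/2
= 50 cups

50


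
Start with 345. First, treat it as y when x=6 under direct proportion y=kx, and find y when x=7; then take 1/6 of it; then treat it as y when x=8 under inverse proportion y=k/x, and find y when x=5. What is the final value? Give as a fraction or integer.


Start with 345.
Step 1: Direct prop: k = (345)/6; new y = k*7 = 345*7/6 = 805/2
Step 2: Take 1/6: 805/2 * 1/6 = 805/12
Step 3: Inverse prop: k = (805/12)*8; new y = k/5 = 805/12*8/5 = 322/3
Final result = 322/3

322/3


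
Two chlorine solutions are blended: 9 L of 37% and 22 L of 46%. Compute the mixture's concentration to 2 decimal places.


Solute in mixture 1 = 37% of 9 L = 9*37/100 = 333/100 L
Solute in mixture 2 = 46% of 22 L = 22*46/100 = 253/25 L
Total solute = 333/100 + 253/25 = 269/20 L
Total volume = 9 + 22 = 31 L
Final concentration = 269/20/31 * 100 = 43.39%

43.39


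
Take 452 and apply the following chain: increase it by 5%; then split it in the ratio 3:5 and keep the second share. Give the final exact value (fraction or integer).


Start with 452.
Step 1: Increase by 5%: 452 * 105/100 = 2373/5
Step 2: Split 3:5, second share = 2373/5 * 5/8 = 2373/8
Final result = 2373/8

2373/8


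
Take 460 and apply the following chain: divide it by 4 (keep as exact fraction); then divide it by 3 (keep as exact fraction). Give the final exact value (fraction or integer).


Start with 460.
Step 1: Divide by 4: 460 / 4 = 115
Step 2: Divide by 3: 115 / 3 = 115/3
Final result = 115/3

115/3


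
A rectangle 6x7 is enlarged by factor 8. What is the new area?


Original dimensions: 6 x 7
Enlargement factor = 8
New width = 6 * 8 = 48
New height = 7 * 8 = 56
New area = 48 * 56 = 2688

2688


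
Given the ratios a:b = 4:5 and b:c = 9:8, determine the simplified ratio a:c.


Given a:b = 4:5 and b:c = 9:8
Make b consistent. Multiply first ratio by 9: a:b = 36:45
Multiply second ratio by 5: b:c = 45:40
Now b = 45 in both, so a:b:c = 36:45:40
Therefore a:c = 36:40
Simplify by GCD: a:c = 9:10

9:10


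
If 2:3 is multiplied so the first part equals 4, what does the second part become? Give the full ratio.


Original ratio: 2:3
First term target: 4
Scale factor = 4 / 2 = 2
Multiply second term: 3 * 2 = 6
Equivalent ratio = 4:6

4:6


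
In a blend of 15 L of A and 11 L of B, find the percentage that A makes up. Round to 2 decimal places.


Volume of A = 15 L
Volume of B = 11 L
Total volume = 15 + 11 = 26 L
Percentage of A = (15/26) * 100
= 57.69%

57.69


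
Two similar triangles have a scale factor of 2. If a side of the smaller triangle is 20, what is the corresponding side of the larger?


Similar triangles have proportional sides
Scale factor = 2
Smaller side = 20
Corresponding larger side = 20 * 2
= 40

40


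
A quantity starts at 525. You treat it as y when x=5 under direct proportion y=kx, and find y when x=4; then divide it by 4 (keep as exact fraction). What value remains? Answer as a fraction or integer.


Start with 525.
Step 1: Direct prop: k = (525)/5; new y = k*4 = 525*4/5 = 420
Step 2: Divide by 4: 420 / 4 = 105
Final result = 105

105


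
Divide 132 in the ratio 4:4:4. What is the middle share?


Ratio = 4:4:4
Total parts = 4 + 4 + 4 = 12
Value per part = 132 / 12 = 11
First share = 4 * 11 = 44
Middle share = 4 * 11 = 44
Third share = 4 * 11 = 44

44


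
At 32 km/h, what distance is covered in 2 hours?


Using distance = speed * time
Speed = 32 km/h
Time = 2 hours
Distance = 32 * 2
= 64 km

64


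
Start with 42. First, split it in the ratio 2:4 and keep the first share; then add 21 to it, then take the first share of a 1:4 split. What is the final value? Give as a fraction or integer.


Start with 42.
Step 1: Split 2:4, first share = 42 * 2/6 = 14
Step 2: Add 21: 14+21=35; split 1:4 first = 35*1/5 = 7
Final result = 7

7


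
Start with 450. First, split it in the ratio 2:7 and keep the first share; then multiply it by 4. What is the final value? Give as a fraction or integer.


Start with 450.
Step 1: Split 2:7, first share = 450 * 2/9 = 100
Step 2: Multiply by 4: 100 * 4 = 400
Final result = 400

400


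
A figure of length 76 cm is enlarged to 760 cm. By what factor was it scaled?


Original length = 76 cm
Scaled length = 760 cm
Scale factor = 760 / 76
= 10

10


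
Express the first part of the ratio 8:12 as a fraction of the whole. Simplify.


Total parts = 8 + 12 = 20
First part fraction = 8/20
Simplify: 8/20 = 2/5

2/5


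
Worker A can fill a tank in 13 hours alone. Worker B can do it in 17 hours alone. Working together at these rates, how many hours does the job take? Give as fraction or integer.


Rate of A = 1/13 job per hour
Rate of B = 1/17 job per hour
Combined rate = 1/13 + 1/17
Find common denominator: (17 + 13)/(13*17) = 30/221
Combined rate = 30/221 job per hour
Time together = 1 / (30/221) = 221/30 hours

221/30


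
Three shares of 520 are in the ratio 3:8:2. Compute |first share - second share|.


Total parts = 3 + 8 + 2 = 13
Value per part = 520 / 13 = 40
Shares: 3*40=120, 8*40=320, 2*40=80
First share = 120, second share = 320
Difference = |120 - 320| = 200

200


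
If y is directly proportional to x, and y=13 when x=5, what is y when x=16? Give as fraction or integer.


Direct proportion: y = kx
Find k: k = 13/5 = 13/5
Compute y at x=16: y = 13/5 * 16
y = 208/5

208/5


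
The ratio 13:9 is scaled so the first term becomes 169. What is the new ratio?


Original ratio: 13:9
First term target: 169
Scale factor = 169 / 13 = 13
Multiply second term: 9 * 13 = 117
Equivalent ratio = 169:117

169:117


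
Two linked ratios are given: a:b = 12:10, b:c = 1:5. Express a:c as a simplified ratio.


Given a:b = 12:10 and b:c = 1:5
Make b consistent. Multiply first ratio by 1: a:b = 12:10
Multiply second ratio by 10: b:c = 10:50
Now b = 10 in both, so a:b:c = 12:10:50
Therefore a:c = 12:50
Simplify by GCD: a:c = 6:25

6:25


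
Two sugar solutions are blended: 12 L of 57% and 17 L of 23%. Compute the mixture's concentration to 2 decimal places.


Solute in mixture 1 = 57% of 12 L = 12*57/100 = 171/25 L
Solute in mixture 2 = 23% of 17 L = 17*23/100 = 391/100 L
Total solute = 171/25 + 391/100 = 43/4 L
Total volume = 12 + 17 = 29 L
Final concentration = 43/4/29 * 100 = 37.07%

37.07


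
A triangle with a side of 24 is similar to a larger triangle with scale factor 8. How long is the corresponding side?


Similar triangles have proportional sides
Scale factor = 8
Smaller side = 24
Corresponding larger side = 24 * 8
= 192

192


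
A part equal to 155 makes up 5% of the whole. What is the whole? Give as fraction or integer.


Given: 155 is 5% of the whole
Set up: 155 = 5/100 * whole
whole = 155 * 100 / 5
whole = 15500 / 5
whole = 3100

3100


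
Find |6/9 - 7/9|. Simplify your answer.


Simplify: 6/9 = 2/3 and 7/9 = 7/9
Find common denominator: LCD = 9
Convert: 6/9 and 7/9
Difference = |6 - 7|/9 = 1/9
Simplified = 1/9

1/9


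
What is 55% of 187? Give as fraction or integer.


Compute 55% of 187
Convert percentage: 55% = 55/100
Multiply: 187 * 55/100
= 10285/100
= 2057/20

2057/20


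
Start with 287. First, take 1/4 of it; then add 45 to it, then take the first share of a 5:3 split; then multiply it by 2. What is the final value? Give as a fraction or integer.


Start with 287.
Step 1: Take 1/4: 287 * 1/4 = 287/4
Step 2: Add 45: 287/4+45=467/4; split 5:3 first = 467/4*5/8 = 2335/32
Step 3: Multiply by 2: 2335/32 * 2 = 2335/16
Final result = 2335/16

2335/16


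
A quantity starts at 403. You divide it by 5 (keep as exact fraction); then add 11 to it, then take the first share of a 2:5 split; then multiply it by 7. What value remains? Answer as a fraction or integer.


Start with 403.
Step 1: Divide by 5: 403 / 5 = 403/5
Step 2: Add 11: 403/5+11=458/5; split 2:5 first = 458/5*2/7 = 916/35
Step 3: Multiply by 7: 916/35 * 7 = 916/5
Final result = 916/5

916/5


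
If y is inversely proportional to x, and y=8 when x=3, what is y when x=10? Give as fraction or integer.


Inverse proportion: y = k/x
Find k: k = 3 * 8 = 24
Compute y at x=10: y = 24/10
y = 12/5

12/5


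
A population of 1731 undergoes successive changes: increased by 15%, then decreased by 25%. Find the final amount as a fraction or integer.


Start: 1731
Step 1: increase by 15% => multiply by 115/100
  1731 * 115/100 = 39813/20
Step 2: decrease by 25% => multiply by 75/100
  39813/20 * 75/100 = 119439/80
Final value = 119439/80

119439/80


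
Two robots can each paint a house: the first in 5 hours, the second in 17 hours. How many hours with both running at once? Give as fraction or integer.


Rate of A = 1/5 job per hour
Rate of B = 1/17 job per hour
Combined rate = 1/5 + 1/17
Find common denominator: (17 + 5)/(5*17) = 22/85
Combined rate = 22/85 job per hour
Time together = 1 / (22/85) = 85/22 hours

85/22


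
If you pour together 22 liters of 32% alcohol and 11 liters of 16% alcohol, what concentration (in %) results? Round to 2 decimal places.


Solute in mixture 1 = 32% of 22 L = 22*32/100 = 176/25 L
Solute in mixture 2 = 16% of 11 L = 11*16/100 = 44/25 L
Total solute = 176/25 + 44/25 = 44/5 L
Total volume = 22 + 11 = 33 L
Final concentration = 44/5/33 * 100 = 26.67%

26.67


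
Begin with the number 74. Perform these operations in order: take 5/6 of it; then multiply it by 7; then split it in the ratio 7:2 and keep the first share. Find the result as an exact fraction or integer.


Start with 74.
Step 1: Take 5/6: 74 * 5/6 = 185/3
Step 2: Multiply by 7: 185/3 * 7 = 1295/3
Step 3: Split 7:2, first share = 1295/3 * 7/9 = 9065/27
Final result = 9065/27

9065/27


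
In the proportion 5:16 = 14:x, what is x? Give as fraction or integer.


Setting up: 5/16 = 14/x
Cross multiply: 5 * x = 16 * 14
5x = 224
x = 224/5
x = 224/5

224/5


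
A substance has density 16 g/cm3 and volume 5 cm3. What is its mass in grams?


Using mass = density * volume
Density = 16 g/cm3
Volume = 5 cm3
Mass = 16 * 5
= 80 g

80


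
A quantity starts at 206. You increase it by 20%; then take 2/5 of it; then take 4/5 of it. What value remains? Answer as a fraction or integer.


Start with 206.
Step 1: Increase by 20%: 206 * 120/100 = 1236/5
Step 2: Take 2/5: 1236/5 * 2/5 = 2472/25
Step 3: Take 4/5: 2472/25 * 4/5 = 9888/125
Final result = 9888/125

9888/125


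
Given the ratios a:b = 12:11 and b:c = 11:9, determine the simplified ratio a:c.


Given a:b = 12:11 and b:c = 11:9
Make b consistent. Multiply first ratio by 11: a:b = 132:121
Multiply second ratio by 11: b:c = 121:99
Now b = 121 in both, so a:b:c = 132:121:99
Therefore a:c = 132:99
Simplify by GCD: a:c = 4:3

4:3


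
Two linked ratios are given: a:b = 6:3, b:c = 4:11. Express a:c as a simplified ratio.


Given a:b = 6:3 and b:c = 4:11
Make b consistent. Multiply first ratio by 4: a:b = 24:12
Multiply second ratio by 3: b:c = 12:33
Now b = 12 in both, so a:b:c = 24:12:33
Therefore a:c = 24:33
Simplify by GCD: a:c = 8:11

8:11


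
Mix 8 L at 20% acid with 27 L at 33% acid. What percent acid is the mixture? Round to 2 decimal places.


Solute in mixture 1 = 20% of 8 L = 8*20/100 = 8/5 L
Solute in mixture 2 = 33% of 27 L = 27*33/100 = 891/100 L
Total solute = 8/5 + 891/100 = 1051/100 L
Total volume = 8 + 27 = 35 L
Final concentration = 1051/100/35 * 100 = 30.03%

30.03


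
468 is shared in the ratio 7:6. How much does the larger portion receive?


Total parts = 7 + 6 = 13
Value per part = 468 / 13 = 36
First share = 7 * 36 = 252
Second share = 6 * 36 = 216
Larger share = 252

252


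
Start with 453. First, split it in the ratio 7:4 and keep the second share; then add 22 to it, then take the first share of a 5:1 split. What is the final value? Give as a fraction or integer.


Start with 453.
Step 1: Split 7:4, second share = 453 * 4/11 = 1812/11
Step 2: Add 22: 1812/11+22=2054/11; split 5:1 first = 2054/11*5/6 = 5135/33
Final result = 5135/33

5135/33


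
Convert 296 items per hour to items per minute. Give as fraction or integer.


Converting from per hour to per minute
Rate = 296 items per hour
Divide by 60: 296/60
= 74/15 items per minute

74/15


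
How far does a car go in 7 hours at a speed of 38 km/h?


Using distance = speed * time
Speed = 38 km/h
Time = 7 hours
Distance = 38 * 7
= 266 km

266


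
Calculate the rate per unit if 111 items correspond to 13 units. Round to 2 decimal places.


Total items = 111
Number of units = 13
Unit rate = 111 / 13
= 8.54 items per unit

8.54


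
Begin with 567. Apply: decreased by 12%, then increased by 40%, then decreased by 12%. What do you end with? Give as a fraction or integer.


Start: 567
Step 1: decrease by 12% => multiply by 88/100
  567 * 88/100 = 12474/25
Step 2: increase by 40% => multiply by 140/100
  12474/25 * 140/100 = 87318/125
Step 3: decrease by 12% => multiply by 88/100
  87318/125 * 88/100 = 1920996/3125
Final value = 1920996/3125

1920996/3125


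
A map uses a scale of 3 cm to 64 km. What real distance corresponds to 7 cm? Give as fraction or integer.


Map scale: 3 cm = 64 km
Measured distance on map = 7 cm
Set up proportion: 7 * 64 / 3
= 448 / 3
= 448/3 km

448/3


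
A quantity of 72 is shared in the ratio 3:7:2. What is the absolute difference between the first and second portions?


Total parts = 3 + 7 + 2 = 12
Value per part = 72 / 12 = 6
Shares: 3*6=18, 7*6=42, 2*6=12
First share = 18, second share = 42
Difference = |18 - 42| = 24

24


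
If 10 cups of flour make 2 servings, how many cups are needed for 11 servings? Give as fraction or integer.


Original: 10 cups for 2 servings
Target servings = 11
Scaling factor = 11/2
New amount = 10 * 11/2
= 110/2
= 55 cups

55


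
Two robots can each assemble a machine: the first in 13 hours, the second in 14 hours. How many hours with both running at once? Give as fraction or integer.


Rate of A = 1/13 job per hour
Rate of B = 1/14 job per hour
Combined rate = 1/13 + 1/14
Find common denominator: (14 + 13)/(13*14) = 27/182
Combined rate = 27/182 job per hour
Time together = 1 / (27/182) = 182/27 hours

182/27


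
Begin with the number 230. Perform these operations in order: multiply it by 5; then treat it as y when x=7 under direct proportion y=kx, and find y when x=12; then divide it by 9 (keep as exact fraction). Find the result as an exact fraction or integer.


Start with 230.
Step 1: Multiply by 5: 230 * 5 = 1150
Step 2: Direct prop: k = (1150)/7; new y = k*12 = 1150*12/7 = 13800/7
Step 3: Divide by 9: 13800/7 / 9 = 4600/21
Final result = 4600/21

4600/21


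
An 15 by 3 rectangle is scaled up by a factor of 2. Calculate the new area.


Original dimensions: 15 x 3
Enlargement factor = 2
New width = 15 * 2 = 30
New height = 3 * 2 = 6
New area = 30 * 6 = 180

180


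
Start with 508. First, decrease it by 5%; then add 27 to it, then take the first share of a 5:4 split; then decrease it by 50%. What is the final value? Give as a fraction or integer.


Start with 508.
Step 1: Decrease by 5%: 508 * 95/100 = 2413/5
Step 2: Add 27: 2413/5+27=2548/5; split 5:4 first = 2548/5*5/9 = 2548/9
Step 3: Decrease by 50%: 2548/9 * 50/100 = 1274/9
Final result = 1274/9

1274/9


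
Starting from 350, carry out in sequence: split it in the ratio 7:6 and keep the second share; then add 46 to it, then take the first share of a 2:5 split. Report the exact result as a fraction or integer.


Start with 350.
Step 1: Split 7:6, second share = 350 * 6/13 = 2100/13
Step 2: Add 46: 2100/13+46=2698/13; split 2:5 first = 2698/13*2/7 = 5396/91
Final result = 5396/91

5396/91
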